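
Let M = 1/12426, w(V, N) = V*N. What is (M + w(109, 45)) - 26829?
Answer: -272427623/12426 ≈ -21924.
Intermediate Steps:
w(V, N) = N*V
M = 1/12426 ≈ 8.0476e-5
(M + w(109, 45)) - 26829 = (1/12426 + 45*109) - 26829 = (1/12426 + 4905) - 26829 = 60949531/12426 - 26829 = -272427623/12426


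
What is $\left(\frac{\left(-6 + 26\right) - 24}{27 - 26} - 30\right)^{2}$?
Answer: $1156$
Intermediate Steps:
$\left(\frac{\left(-6 + 26\right) - 24}{27 - 26} - 30\right)^{2} = \left(\frac{20 - 24}{1} - 30\right)^{2} = \left(\left(-4\right) 1 - 30\right)^{2} = \left(-4 - 30\right)^{2} = \left(-34\right)^{2} = 1156$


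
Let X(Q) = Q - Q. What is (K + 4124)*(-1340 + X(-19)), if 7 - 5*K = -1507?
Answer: -5931912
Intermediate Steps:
K = 1514/5 (K = 7/5 - ⅕*(-1507) = 7/5 + 1507/5 = 1514/5 ≈ 302.80)
X(Q) = 0
(K + 4124)*(-1340 + X(-19)) = (1514/5 + 4124)*(-1340 + 0) = (22134/5)*(-1340) = -5931912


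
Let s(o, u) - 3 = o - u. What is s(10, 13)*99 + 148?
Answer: 148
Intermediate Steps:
s(o, u) = 3 + o - u (s(o, u) = 3 + (o - u) = 3 + o - u)
s(10, 13)*99 + 148 = (3 + 10 - 1*13)*99 + 148 = (3 + 10 - 13)*99 + 148 = 0*99 + 148 = 0 + 148 = 148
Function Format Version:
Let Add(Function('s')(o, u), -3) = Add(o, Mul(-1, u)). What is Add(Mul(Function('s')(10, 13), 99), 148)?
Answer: 148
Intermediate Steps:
Function('s')(o, u) = Add(3, o, Mul(-1, u)) (Function('s')(o, u) = Add(3, Add(o, Mul(-1, u))) = Add(3, o, Mul(-1, u)))
Add(Mul(Function('s')(10, 13), 99), 148) = Add(Mul(Add(3, 10, Mul(-1, 13)), 99), 148) = Add(Mul(Add(3, 10, -13), 99), 148) = Add(Mul(0, 99), 148) = Add(0, 148) = 148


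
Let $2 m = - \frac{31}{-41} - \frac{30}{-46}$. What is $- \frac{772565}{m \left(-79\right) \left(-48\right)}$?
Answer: $- \frac{728528795}{2517888} \approx -289.34$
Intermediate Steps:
$m = \frac{664}{943}$ ($m = \frac{- \frac{31}{-41} - \frac{30}{-46}}{2} = \frac{\left(-31\right) \left(- \frac{1}{41}\right) - - \frac{15}{23}}{2} = \frac{\frac{31}{41} + \frac{15}{23}}{2} = \frac{1}{2} \cdot \frac{1328}{943} = \frac{664}{943} \approx 0.70414$)
$- \frac{772565}{m \left(-79\right) \left(-48\right)} = - \frac{772565}{\frac{664}{943} \left(-79\right) \left(-48\right)} = - \frac{772565}{\left(- \frac{52456}{943}\right) \left(-48\right)} = - \frac{772565}{\frac{2517888}{943}} = \left(-772565\right) \frac{943}{2517888} = - \frac{728528795}{2517888}$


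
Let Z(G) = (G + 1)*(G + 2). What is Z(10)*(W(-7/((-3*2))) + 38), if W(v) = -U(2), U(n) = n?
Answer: 4752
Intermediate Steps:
W(v) = -2 (W(v) = -1*2 = -2)
Z(G) = (1 + G)*(2 + G)
Z(10)*(W(-7/((-3*2))) + 38) = (2 + 10**2 + 3*10)*(-2 + 38) = (2 + 100 + 30)*36 = 132*36 = 4752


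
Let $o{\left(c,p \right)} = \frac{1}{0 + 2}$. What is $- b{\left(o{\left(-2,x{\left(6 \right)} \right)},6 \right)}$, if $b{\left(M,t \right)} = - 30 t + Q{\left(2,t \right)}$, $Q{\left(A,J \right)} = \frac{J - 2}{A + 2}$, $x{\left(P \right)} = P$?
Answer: $179$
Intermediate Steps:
$Q{\left(A,J \right)} = \frac{-2 + J}{2 + A}$
$o{\left(c,p \right)} = \frac{1}{2}$
$b{\left(M,t \right)} = - \frac{1}{2} - \frac{119 t}{4}$ ($b{\left(M,t \right)} = - 30 t + \frac{-2 + t}{2 + 2} = - 30 t + \frac{-2 + t}{4} = - 30 t + \left(- \frac{1}{2} + \frac{t}{4}\right) = - \frac{1}{2} - \frac{119 t}{4}$)
$- b{\left(o{\left(-2,x{\left(6 \right)} \right)},6 \right)} = - (- \frac{1}{2} - \frac{357}{2}) = \left(-1\right) \left(-179\right) = 179$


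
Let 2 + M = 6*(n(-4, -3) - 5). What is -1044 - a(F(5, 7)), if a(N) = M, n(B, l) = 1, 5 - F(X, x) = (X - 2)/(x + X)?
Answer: -1018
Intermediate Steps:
F(X, x) = 5 - (-2 + X)/(X + x) (F(X, x) = 5 - (X - 2)/(x + X) = 5 - (-2 + X)/(X + x))
M = -26 (M = -2 + 6*(1 - 5) = -2 + 6*(-4) = -2 - 24 = -26)
a(N) = -26
-1044 - a(F(5, 7)) = -1044 - 1*(-26) = -1044 + 26 = -1018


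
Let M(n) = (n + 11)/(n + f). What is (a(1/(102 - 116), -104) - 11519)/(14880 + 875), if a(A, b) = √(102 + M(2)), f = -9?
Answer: -11519/15755 + √4907/110285 ≈ -0.73050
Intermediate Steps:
M(n) = (11 + n)/(-9 + n) (M(n) = (n + 11)/(n - 9) = (11 + n)/(-9 + n))
a(A, b) = √4907/7 (a(A, b) = √(102 + (11 + 2)/(-9 + 2)) = √(102 + 13/(-7)) = √(102 - ⅐*13) = √(102 - 13/7) = √(701/7) = √4907/7)
(a(1/(102 - 116), -104) - 11519)/(14880 + 875) = (√4907/7 - 11519)/(14880 + 875) = (-11519 + √4907/7)/15755 = (-11519 + √4907/7)*(1/15755) = -11519/15755 + √4907/110285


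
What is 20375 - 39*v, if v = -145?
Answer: 26030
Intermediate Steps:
20375 - 39*v = 20375 - 39*(-145) = 20375 + 5655 = 26030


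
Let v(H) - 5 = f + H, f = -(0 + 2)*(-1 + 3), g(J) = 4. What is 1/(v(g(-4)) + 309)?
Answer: 1/314 ≈ 0.0031847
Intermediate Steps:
f = -4 (f = -2*2 = -1*4 = -4)
v(H) = 1 + H (v(H) = 5 + (-4 + H) = 1 + H)
1/(v(g(-4)) + 309) = 1/((1 + 4) + 309) = 1/(5 + 309) = 1/314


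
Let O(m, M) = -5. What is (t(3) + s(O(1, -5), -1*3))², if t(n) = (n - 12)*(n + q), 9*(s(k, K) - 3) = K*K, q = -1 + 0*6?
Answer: 196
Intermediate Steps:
q = -1 (q = -1 + 0 = -1)
s(k, K) = 3 + K²/9 (s(k, K) = 3 + (K*K)/9 = 3 + K²/9)
t(n) = (-1 + n)*(-12 + n) (t(n) = (n - 12)*(n - 1) = (-12 + n)*(-1 + n) = (-1 + n)*(-12 + n))
(t(3) + s(O(1, -5), -1*3))² = ((12 + 3² - 13*3) + (3 + (-1*3)²/9))² = ((12 + 9 - 39) + (3 + (⅑)*(-3)²))² = (-18 + (3 + (⅑)*9))² = (-18 + (3 + 1))² = (-18 + 4)² = (-14)² = 196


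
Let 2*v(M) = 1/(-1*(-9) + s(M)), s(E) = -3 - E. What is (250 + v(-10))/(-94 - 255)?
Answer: -8001/11168 ≈ -0.71642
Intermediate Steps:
v(M) = 1/(2*(6 - M)) (v(M) = 1/(2*(-1*(-9) + (-3 - M))) = 1/(2*(9 + (-3 - M))) = 1/(2*(6 - M)))
(250 + v(-10))/(-94 - 255) = (250 - 1/(-12 + 2*(-10)))/(-94 - 255) = (250 - 1/(-12 - 20))/(-349) = (250 - 1/(-32))*(-1/349) = (250 - 1*(-1/32))*(-1/349) = (250 + 1/32)*(-1/349) = (8001/32)*(-1/349) = -8001/11168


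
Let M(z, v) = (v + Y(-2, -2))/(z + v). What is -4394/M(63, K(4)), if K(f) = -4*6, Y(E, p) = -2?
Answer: 6591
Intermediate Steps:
K(f) = -24
M(z, v) = (-2 + v)/(v + z) (M(z, v) = (v - 2)/(z + v) = (-2 + v)/(v + z))
-4394/M(63, K(4)) = -4394*(-24 + 63)/(-2 - 24) = -4394/(-26/39) = -4394/((1/39)*(-26)) = -4394/(-⅔) = -4394*(-3/2) = 6591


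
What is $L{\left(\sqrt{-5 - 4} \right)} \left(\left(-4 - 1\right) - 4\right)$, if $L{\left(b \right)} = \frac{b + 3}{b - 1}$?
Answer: $- \frac{27}{5} + \frac{54 i}{5} \approx -5.4 + 10.8 i$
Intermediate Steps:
$L{\left(b \right)} = \frac{3 + b}{-1 + b}$
$L{\left(\sqrt{-5 - 4} \right)} \left(\left(-4 - 1\right) - 4\right) = \frac{3 + \sqrt{-5 - 4}}{-1 + \sqrt{-5 - 4}} \left(\left(-4 - 1\right) - 4\right) = \frac{3 + \sqrt{-9}}{-1 + \sqrt{-9}} \left(\left(-4 - 1\right) - 4\right) = \frac{3 + 3 i}{-1 + 3 i} \left(-5 - 4\right) = \frac{-1 - 3 i}{10} \left(3 + 3 i\right) \left(-9\right) = \frac{\left(-1 - 3 i\right) \left(3 + 3 i\right)}{10} \left(-9\right) = - \frac{9 \left(-1 - 3 i\right) \left(3 + 3 i\right)}{10}$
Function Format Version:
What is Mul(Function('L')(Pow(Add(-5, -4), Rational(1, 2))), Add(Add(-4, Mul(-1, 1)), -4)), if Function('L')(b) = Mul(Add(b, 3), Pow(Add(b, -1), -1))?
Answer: Add(Rational(-27, 5), Mul(Rational(54, 5), I)) ≈ Add(-5.4000, Mul(10.800, I))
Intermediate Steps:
Function('L')(b) = Mul(Pow(Add(-1, b), -1), Add(3, b)) (Function('L')(b) = Mul(Add(3, b), Pow(Add(-1, b), -1)) = Mul(Pow(Add(-1, b), -1), Add(3, b)))
Mul(Function('L')(Pow(Add(-5, -4), Rational(1, 2))), Add(Add(-4, Mul(-1, 1)), -4)) = Mul(Mul(Pow(Add(-1, Pow(Add(-5, -4), Rational(1, 2))), -1), Add(3, Pow(Add(-5, -4), Rational(1, 2)))), Add(Add(-4, Mul(-1, 1)), -4)) = Mul(Mul(Pow(Add(-1, Pow(-9, Rational(1, 2))), -1), Add(3, Pow(-9, Rational(1, 2)))), Add(Add(-4, -1), -4)) = Mul(Mul(Pow(Add(-1, Mul(3, I)), -1), Add(3, Mul(3, I))), Add(-5, -4)) = Mul(Mul(Mul(Rational(1, 10), Add(-1, Mul(-3, I))), Add(3, Mul(3, I))), -9) = Mul(Mul(Rational(1, 10), Add(-1, Mul(-3, I)), Add(3, Mul(3, I))), -9) = Mul(Rational(-9, 10), Add(-1, Mul(-3, I)), Add(3, Mul(3, I)))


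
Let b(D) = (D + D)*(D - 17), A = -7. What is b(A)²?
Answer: 112896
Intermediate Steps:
b(D) = 2*D*(-17 + D) (b(D) = (2*D)*(-17 + D) = 2*D*(-17 + D))
b(A)² = (2*(-7)*(-17 - 7))² = (2*(-7)*(-24))² = 336² = 112896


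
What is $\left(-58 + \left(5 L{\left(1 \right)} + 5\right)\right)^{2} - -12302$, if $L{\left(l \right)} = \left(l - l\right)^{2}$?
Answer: $15111$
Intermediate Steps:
$L{\left(l \right)} = 0$ ($L{\left(l \right)} = 0^{2} = 0$)
$\left(-58 + \left(5 L{\left(1 \right)} + 5\right)\right)^{2} - -12302 = \left(-58 + \left(5 \cdot 0 + 5\right)\right)^{2} - -12302 = \left(-58 + \left(0 + 5\right)\right)^{2} + 12302 = \left(-58 + 5\right)^{2} + 12302 = \left(-53\right)^{2} + 12302 = 2809 + 12302 = 15111$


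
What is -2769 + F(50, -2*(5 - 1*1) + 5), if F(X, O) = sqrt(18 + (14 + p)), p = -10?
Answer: -2769 + sqrt(22) ≈ -2764.3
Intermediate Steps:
F(X, O) = sqrt(22) (F(X, O) = sqrt(18 + (14 - 10)) = sqrt(18 + 4) = sqrt(22))
-2769 + F(50, -2*(5 - 1*1) + 5) = -2769 + sqrt(22)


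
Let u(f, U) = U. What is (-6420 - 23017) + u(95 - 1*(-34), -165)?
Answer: -29602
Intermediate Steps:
(-6420 - 23017) + u(95 - 1*(-34), -165) = (-6420 - 23017) - 165 = -29437 - 165 = -29602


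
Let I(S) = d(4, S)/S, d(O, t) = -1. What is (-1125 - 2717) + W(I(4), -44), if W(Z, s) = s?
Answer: -3886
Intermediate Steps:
I(S) = -1/S
(-1125 - 2717) + W(I(4), -44) = (-1125 - 2717) - 44 = -3842 - 44 = -3886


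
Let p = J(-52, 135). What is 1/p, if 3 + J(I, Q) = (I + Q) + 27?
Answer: 1/107 ≈ 0.0093458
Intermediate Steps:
J(I, Q) = 24 + I + Q (J(I, Q) = -3 + ((I + Q) + 27) = -3 + (27 + I + Q) = 24 + I + Q)
p = 107 (p = 24 - 52 + 135 = 107)
1/p = 1/107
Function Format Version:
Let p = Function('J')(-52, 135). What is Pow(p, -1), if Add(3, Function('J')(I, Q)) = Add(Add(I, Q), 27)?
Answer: Rational(1, 107) ≈ 0.0093458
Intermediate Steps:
Function('J')(I, Q) = Add(24, I, Q) (Function('J')(I, Q) = Add(-3, Add(Add(I, Q), 27)) = Add(-3, Add(27, I, Q)) = Add(24, I, Q))
p = 107 (p = Add(24, -52, 135) = 107)
Pow(p, -1) = Pow(107, -1) = Rational(1, 107)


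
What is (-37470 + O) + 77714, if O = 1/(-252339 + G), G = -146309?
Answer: 16043190111/398648 ≈ 40244.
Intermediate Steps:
O = -1/398648 (O = 1/(-252339 - 146309) = 1/(-398648) = -1/398648 ≈ -2.5085e-6)
(-37470 + O) + 77714 = (-37470 - 1/398648) + 77714 = -14937340561/398648 + 77714 = 16043190111/398648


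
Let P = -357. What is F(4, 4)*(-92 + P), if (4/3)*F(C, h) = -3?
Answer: 4041/4 ≈ 1010.3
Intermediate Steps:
F(C, h) = -9/4 (F(C, h) = (¾)*(-3) = -9/4)
F(4, 4)*(-92 + P) = -9*(-92 - 357)/4 = -9/4*(-449) = 4041/4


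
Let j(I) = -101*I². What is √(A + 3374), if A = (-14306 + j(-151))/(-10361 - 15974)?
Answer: √2401001373495/26335 ≈ 58.839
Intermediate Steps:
A = 2317207/26335 (A = (-14306 - 101*(-151)²)/(-10361 - 15974) = (-14306 - 101*22801)/(-26335) = (-14306 - 2302901)*(-1/26335) = -2317207*(-1/26335) = 2317207/26335 ≈ 87.990)
√(A + 3374) = √(2317207/26335 + 3374) = √(91171497/26335) = √2401001373495/26335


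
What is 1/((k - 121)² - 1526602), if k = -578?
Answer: -1/1038001 ≈ -9.6339e-7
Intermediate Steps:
1/((k - 121)² - 1526602) = 1/((-578 - 121)² - 1526602) = 1/((-699)² - 1526602) = 1/(488601 - 1526602) = 1/(-1038001) = -1/1038001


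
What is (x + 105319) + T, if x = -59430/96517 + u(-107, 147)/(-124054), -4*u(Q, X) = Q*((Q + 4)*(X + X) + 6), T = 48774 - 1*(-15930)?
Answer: 2035810567366405/11973319918 ≈ 1.7003e+5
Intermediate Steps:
T = 64704 (T = 48774 + 15930 = 64704)
u(Q, X) = -Q*(6 + 2*X*(4 + Q))/4 (u(Q, X) = -Q*((Q + 4)*(X + X) + 6)/4 = -Q*((4 + Q)*(2*X) + 6)/4 = -Q*(2*X*(4 + Q) + 6)/4 = -Q*(6 + 2*X*(4 + Q))/4)
x = 70794948291/11973319918 (x = -59430/96517 - ½*(-107)*(3 + 4*147 - 107*147)/(-124054) = -59430*1/96517 - ½*(-107)*(3 + 588 - 15729)*(-1/124054) = -59430/96517 - ½*(-107)*(-15138)*(-1/124054) = -59430/96517 - 809883*(-1/124054) = -59430/96517 + 809883/124054 = 70794948291/11973319918 ≈ 5.9127)
(x + 105319) + T = (70794948291/11973319918 + 105319) + 64704 = 1261088875392133/11973319918 + 64704 = 2035810567366405/11973319918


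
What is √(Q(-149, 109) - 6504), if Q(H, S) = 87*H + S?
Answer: I*√19358 ≈ 139.13*I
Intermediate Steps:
Q(H, S) = S + 87*H
√(Q(-149, 109) - 6504) = √((109 + 87*(-149)) - 6504) = √((109 - 12963) - 6504) = √(-12854 - 6504) = √(-19358) = I*√19358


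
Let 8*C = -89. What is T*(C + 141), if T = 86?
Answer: 44677/4 ≈ 11169.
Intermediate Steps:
C = -89/8 (C = (⅛)*(-89) = -89/8 ≈ -11.125)
T*(C + 141) = 86*(-89/8 + 141) = 86*(1039/8) = 44677/4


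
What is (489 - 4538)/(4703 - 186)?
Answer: -4049/4517 ≈ -0.89639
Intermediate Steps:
(489 - 4538)/(4703 - 186) = -4049/4517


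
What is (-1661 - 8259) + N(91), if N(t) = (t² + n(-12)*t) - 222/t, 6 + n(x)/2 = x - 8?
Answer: -579983/91 ≈ -6373.4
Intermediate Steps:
n(x) = -28 + 2*x (n(x) = -12 + 2*(x - 8) = -12 + 2*(-8 + x) = -12 + (-16 + 2*x) = -28 + 2*x)
N(t) = t² - 222/t - 52*t (N(t) = (t² + (-28 + 2*(-12))*t) - 222/t = (t² + (-28 - 24)*t) - 222/t = (t² - 52*t) - 222/t = t² - 222/t - 52*t)
(-1661 - 8259) + N(91) = (-1661 - 8259) + (-222 + 91²*(-52 + 91))/91 = -9920 + (-222 + 8281*39)/91 = -9920 + (-222 + 322959)/91 = -9920 + (1/91)*322737 = -9920 + 322737/91 = -579983/91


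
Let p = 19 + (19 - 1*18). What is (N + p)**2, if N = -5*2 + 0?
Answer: 100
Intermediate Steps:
N = -10 (N = -10 + 0 = -10)
p = 20 (p = 19 + (19 - 18) = 19 + 1 = 20)
(N + p)**2 = (-10 + 20)**2 = 10**2 = 100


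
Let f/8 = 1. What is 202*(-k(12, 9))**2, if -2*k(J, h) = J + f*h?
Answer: 356328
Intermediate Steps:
f = 8 (f = 8*1 = 8)
k(J, h) = -4*h - J/2 (k(J, h) = -(J + 8*h)/2 = -4*h - J/2)
202*(-k(12, 9))**2 = 202*(-(-4*9 - 1/2*12))**2 = 202*(-(-36 - 6))**2 = 202*(-1*(-42))**2 = 202*42**2 = 202*1764 = 356328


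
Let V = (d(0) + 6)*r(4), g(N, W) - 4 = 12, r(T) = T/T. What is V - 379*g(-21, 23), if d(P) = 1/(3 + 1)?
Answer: -24231/4 ≈ -6057.8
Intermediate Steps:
r(T) = 1
g(N, W) = 16 (g(N, W) = 4 + 12 = 16)
d(P) = ¼ (d(P) = 1/4 = ¼)
V = 25/4 (V = (¼ + 6)*1 = (25/4)*1 = 25/4 ≈ 6.2500)
V - 379*g(-21, 23) = 25/4 - 379*16 = 25/4 - 6064 = -24231/4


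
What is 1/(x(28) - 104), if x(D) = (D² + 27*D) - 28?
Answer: 1/1408 ≈ 0.00071023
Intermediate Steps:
x(D) = -28 + D² + 27*D
1/(x(28) - 104) = 1/((-28 + 28² + 27*28) - 104) = 1/((-28 + 784 + 756) - 104) = 1/(1512 - 104) = 1/1408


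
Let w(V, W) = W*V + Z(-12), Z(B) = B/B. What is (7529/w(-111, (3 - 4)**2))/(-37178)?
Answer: 7529/4089580 ≈ 0.0018410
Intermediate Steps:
Z(B) = 1
w(V, W) = 1 + V*W (w(V, W) = W*V + 1 = V*W + 1 = 1 + V*W)
(7529/w(-111, (3 - 4)**2))/(-37178) = (7529/(1 - 111*(3 - 4)**2))/(-37178) = (7529/(1 - 111*(-1)**2))*(-1/37178) = (7529/(1 - 111*1))*(-1/37178) = (7529/(1 - 111))*(-1/37178) = (7529/(-110))*(-1/37178) = (7529*(-1/110))*(-1/37178) = -7529/110*(-1/37178) = 7529/4089580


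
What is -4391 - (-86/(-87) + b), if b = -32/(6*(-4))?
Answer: -382219/87 ≈ -4393.3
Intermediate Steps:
b = 4/3 (b = -32/(-24) = -32*(-1/24) = 4/3 ≈ 1.3333)
-4391 - (-86/(-87) + b) = -4391 - (-86/(-87) + 4/3) = -4391 - (-86*(-1/87) + 4/3) = -4391 - (86/87 + 4/3) = -4391 - 1*202/87 = -4391 - 202/87 = -382219/87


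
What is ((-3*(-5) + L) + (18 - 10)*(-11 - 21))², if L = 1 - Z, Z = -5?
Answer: 55225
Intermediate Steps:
L = 6 (L = 1 - 1*(-5) = 1 + 5 = 6)
((-3*(-5) + L) + (18 - 10)*(-11 - 21))² = ((-3*(-5) + 6) + (18 - 10)*(-11 - 21))² = ((15 + 6) + 8*(-32))² = (21 - 256)² = (-235)² = 55225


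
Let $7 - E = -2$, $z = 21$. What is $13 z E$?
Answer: $2457$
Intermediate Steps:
$E = 9$ ($E = 7 - -2 = 7 + 2 = 9$)
$13 z E = 13 \cdot 21 \cdot 9 = 273 \cdot 9 = 2457$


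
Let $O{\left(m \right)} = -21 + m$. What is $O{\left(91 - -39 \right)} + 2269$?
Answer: $2378$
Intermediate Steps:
$O{\left(91 - -39 \right)} + 2269 = \left(-21 + \left(91 - -39\right)\right) + 2269 = \left(-21 + \left(91 + 39\right)\right) + 2269 = \left(-21 + 130\right) + 2269 = 109 + 2269 = 2378$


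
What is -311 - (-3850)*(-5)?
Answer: -19561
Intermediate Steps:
-311 - (-3850)*(-5) = -311 - 275*70 = -311 - 19250 = -19561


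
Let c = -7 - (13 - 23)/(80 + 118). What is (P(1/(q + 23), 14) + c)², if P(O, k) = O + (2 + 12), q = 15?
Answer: 708784129/14152644 ≈ 50.081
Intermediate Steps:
c = -688/99 (c = -7 - (-10)/198 = -7 - 1*(-5/99) = -7 + 5/99 = -688/99 ≈ -6.9495)
P(O, k) = 14 + O (P(O, k) = O + 14 = 14 + O)
(P(1/(q + 23), 14) + c)² = ((14 + 1/(15 + 23)) - 688/99)² = ((14 + 1/38) - 688/99)² = (533/38 - 688/99)² = (26623/3762)² = 708784129/14152644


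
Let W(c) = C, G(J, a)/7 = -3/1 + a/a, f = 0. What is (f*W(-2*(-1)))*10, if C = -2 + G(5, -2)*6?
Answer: 0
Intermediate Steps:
G(J, a) = -14 (G(J, a) = 7*(-3/1 + a/a) = 7*(-3*1 + 1) = 7*(-3 + 1) = 7*(-2) = -14)
C = -86 (C = -2 - 14*6 = -2 - 84 = -86)
W(c) = -86
(f*W(-2*(-1)))*10 = (0*(-86))*10 = 0*10 = 0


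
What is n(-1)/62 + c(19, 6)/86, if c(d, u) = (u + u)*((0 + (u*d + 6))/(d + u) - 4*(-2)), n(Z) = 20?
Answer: 14054/6665 ≈ 2.1086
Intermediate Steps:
c(d, u) = 2*u*(8 + (6 + d*u)/(d + u)) (c(d, u) = (2*u)*((0 + (d*u + 6))/(d + u) + 8) = (2*u)*((0 + (6 + d*u))/(d + u) + 8) = (2*u)*((6 + d*u)/(d + u) + 8) = (2*u)*(8 + (6 + d*u)/(d + u)) = 2*u*(8 + (6 + d*u)/(d + u)))
n(-1)/62 + c(19, 6)/86 = 20/62 + (2*6*(6 + 8*19 + 8*6 + 19*6)/(19 + 6))/86 = 20*(1/62) + (2*6*(6 + 152 + 48 + 114)/25)*(1/86) = 10/31 + (2*6*(1/25)*320)*(1/86) = 10/31 + (768/5)*(1/86) = 10/31 + 384/215 = 14054/6665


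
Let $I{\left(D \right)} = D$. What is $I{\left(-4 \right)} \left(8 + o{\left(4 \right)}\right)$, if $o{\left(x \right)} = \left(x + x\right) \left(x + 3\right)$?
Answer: $-256$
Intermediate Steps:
$o{\left(x \right)} = 2 x \left(3 + x\right)$
$I{\left(-4 \right)} \left(8 + o{\left(4 \right)}\right) = - 4 \left(8 + 2 \cdot 4 \left(3 + 4\right)\right) = - 4 \left(8 + 2 \cdot 4 \cdot 7\right) = - 4 \left(8 + 56\right) = \left(-4\right) 64 = -256$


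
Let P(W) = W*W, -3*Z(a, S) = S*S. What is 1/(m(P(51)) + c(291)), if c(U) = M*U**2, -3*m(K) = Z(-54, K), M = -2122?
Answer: -1/178941393 ≈ -5.5884e-9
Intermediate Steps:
Z(a, S) = -S**2/3 (Z(a, S) = -S*S/3 = -S**2/3)
P(W) = W**2
m(K) = K**2/9 (m(K) = -(-1)*K**2/9 = K**2/9)
c(U) = -2122*U**2
1/(m(P(51)) + c(291)) = 1/((51**2)**2/9 - 2122*291**2) = 1/((1/9)*2601**2 - 2122*84681) = 1/((1/9)*6765201 - 179693082) = 1/(751689 - 179693082) = 1/(-178941393) = -1/178941393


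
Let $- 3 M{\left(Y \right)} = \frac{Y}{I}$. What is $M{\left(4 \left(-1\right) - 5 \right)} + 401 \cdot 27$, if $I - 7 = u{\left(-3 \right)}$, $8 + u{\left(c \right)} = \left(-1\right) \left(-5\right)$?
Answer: $\frac{43311}{4} \approx 10828.0$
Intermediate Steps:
$u{\left(c \right)} = -3$ ($u{\left(c \right)} = -8 - -5 = -8 + 5 = -3$)
$I = 4$ ($I = 7 - 3 = 4$)
$M{\left(Y \right)} = - \frac{Y}{12}$ ($M{\left(Y \right)} = - \frac{Y \frac{1}{4}}{3} = - \frac{\frac{1}{4} Y}{3} = - \frac{Y}{12}$)
$M{\left(4 \left(-1\right) - 5 \right)} + 401 \cdot 27 = - \frac{4 \left(-1\right) - 5}{12} + 401 \cdot 27 = - \frac{-4 - 5}{12} + 10827 = \left(- \frac{1}{12}\right) \left(-9\right) + 10827 = \frac{3}{4} + 10827 = \frac{43311}{4}$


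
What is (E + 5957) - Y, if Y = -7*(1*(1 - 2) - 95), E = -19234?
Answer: -13949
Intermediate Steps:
Y = 672 (Y = -7*(1*(-1) - 95) = -7*(-1 - 95) = -7*(-96) = 672)
(E + 5957) - Y = (-19234 + 5957) - 1*672 = -13277 - 672 = -13949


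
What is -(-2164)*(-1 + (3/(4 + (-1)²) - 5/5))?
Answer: -15148/5 ≈ -3029.6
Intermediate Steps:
-(-2164)*(-1 + (3/(4 + (-1)²) - 5/5)) = -(-2164)*(-1 + (3/(4 + 1) - 5*⅕)) = -(-2164)*(-1 + (3/5 - 1)) = -(-2164)*(-1 + (3*(⅕) - 1)) = -(-2164)*(-1 + (⅗ - 1)) = -(-2164)*(-1 - ⅖) = -(-2164)*(-7)/5 = -1082*14/5 = -15148/5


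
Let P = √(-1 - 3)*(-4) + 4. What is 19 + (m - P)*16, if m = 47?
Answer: 707 + 128*I ≈ 707.0 + 128.0*I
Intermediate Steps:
P = 4 - 8*I (P = √(-4)*(-4) + 4 = (2*I)*(-4) + 4 = -8*I + 4 = 4 - 8*I ≈ 4.0 - 8.0*I)
19 + (m - P)*16 = 19 + (47 - (4 - 8*I))*16 = 19 + (47 + (-4 + 8*I))*16 = 19 + (43 + 8*I)*16 = 19 + (688 + 128*I) = 707 + 128*I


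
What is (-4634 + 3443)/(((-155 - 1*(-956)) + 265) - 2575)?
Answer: 397/503 ≈ 0.78926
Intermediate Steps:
(-4634 + 3443)/(((-155 - 1*(-956)) + 265) - 2575) = -1191/(((-155 + 956) + 265) - 2575) = -1191/((801 + 265) - 2575) = -1191/(1066 - 2575) = -1191/(-1509) = -1191*(-1/1509) = 397/503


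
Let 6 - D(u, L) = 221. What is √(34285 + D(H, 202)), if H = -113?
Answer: √34070 ≈ 184.58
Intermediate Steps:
D(u, L) = -215 (D(u, L) = 6 - 1*221 = 6 - 221 = -215)
√(34285 + D(H, 202)) = √(34285 - 215) = √34070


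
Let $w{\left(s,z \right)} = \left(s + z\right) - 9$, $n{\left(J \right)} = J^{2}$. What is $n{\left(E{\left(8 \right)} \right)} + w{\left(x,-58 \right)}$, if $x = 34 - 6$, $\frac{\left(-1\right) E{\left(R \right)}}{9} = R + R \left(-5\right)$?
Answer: $82905$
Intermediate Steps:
$E{\left(R \right)} = 36 R$ ($E{\left(R \right)} = - 9 \left(R + R \left(-5\right)\right) = - 9 \left(R - 5 R\right) = - 9 \left(- 4 R\right) = 36 R$)
$x = 28$
$w{\left(s,z \right)} = -9 + s + z$
$n{\left(E{\left(8 \right)} \right)} + w{\left(x,-58 \right)} = \left(36 \cdot 8\right)^{2} - 39 = 288^{2} - 39 = 82944 - 39 = 82905$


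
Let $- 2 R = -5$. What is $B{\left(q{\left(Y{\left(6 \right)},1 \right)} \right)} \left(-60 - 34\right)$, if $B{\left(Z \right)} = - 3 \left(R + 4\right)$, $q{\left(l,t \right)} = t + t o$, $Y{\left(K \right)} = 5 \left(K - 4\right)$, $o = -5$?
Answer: $1833$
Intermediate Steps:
$Y{\left(K \right)} = -20 + 5 K$ ($Y{\left(K \right)} = 5 \left(-4 + K\right) = -20 + 5 K$)
$q{\left(l,t \right)} = - 4 t$ ($q{\left(l,t \right)} = t + t \left(-5\right) = t - 5 t = - 4 t$)
$R = \frac{5}{2}$ ($R = \left(- \frac{1}{2}\right) \left(-5\right) = \frac{5}{2} \approx 2.5$)
$B{\left(Z \right)} = - \frac{39}{2}$ ($B{\left(Z \right)} = - 3 \left(\frac{5}{2} + 4\right) = \left(-3\right) \frac{13}{2} = - \frac{39}{2}$)
$B{\left(q{\left(Y{\left(6 \right)},1 \right)} \right)} \left(-60 - 34\right) = - \frac{39 \left(-60 - 34\right)}{2} = \left(- \frac{39}{2}\right) \left(-94\right) = 1833$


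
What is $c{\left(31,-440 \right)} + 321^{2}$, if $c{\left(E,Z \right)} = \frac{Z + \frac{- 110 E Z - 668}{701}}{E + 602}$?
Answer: $\frac{45723883345}{443733} \approx 1.0304 \cdot 10^{5}$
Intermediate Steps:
$c{\left(E,Z \right)} = \frac{- \frac{668}{701} + Z - \frac{110 E Z}{701}}{602 + E}$ ($c{\left(E,Z \right)} = \frac{Z + \left(- 110 E Z - 668\right) \frac{1}{701}}{602 + E} = \frac{Z + \left(-668 - 110 E Z\right) \frac{1}{701}}{602 + E} = \frac{Z - \left(\frac{668}{701} + \frac{110 E Z}{701}\right)}{602 + E} = \frac{- \frac{668}{701} + Z - \frac{110 E Z}{701}}{602 + E}$)
$c{\left(31,-440 \right)} + 321^{2} = \frac{-668 + 701 \left(-440\right) - 3410 \left(-440\right)}{701 \left(602 + 31\right)} + 321^{2} = \frac{-668 - 308440 + 1500400}{701 \cdot 633} + 103041 = \frac{1}{701} \cdot \frac{1}{633} \cdot 1191292 + 103041 = \frac{1191292}{443733} + 103041 = \frac{45723883345}{443733}$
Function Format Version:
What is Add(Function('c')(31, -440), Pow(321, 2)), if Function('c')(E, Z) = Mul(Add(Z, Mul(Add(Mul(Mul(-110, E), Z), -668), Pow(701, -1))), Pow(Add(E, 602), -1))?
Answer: Rational(45723883345, 443733) ≈ 1.0304e+5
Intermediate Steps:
Function('c')(E, Z) = Mul(Pow(Add(602, E), -1), Add(Rational(-668, 701), Z, Mul(Rational(-110, 701), E, Z))) (Function('c')(E, Z) = Mul(Add(Z, Mul(Add(Mul(-110, E, Z), -668), Rational(1, 701))), Pow(Add(602, E), -1)) = Mul(Add(Z, Mul(Add(-668, Mul(-110, E, Z)), Rational(1, 701))), Pow(Add(602, E), -1)) = Mul(Add(Z, Add(Rational(-668, 701), Mul(Rational(-110, 701), E, Z))), Pow(Add(602, E), -1)) = Mul(Add(Rational(-668, 701), Z, Mul(Rational(-110, 701), E, Z)), Pow(Add(602, E), -1)) = Mul(Pow(Add(602, E), -1), Add(Rational(-668, 701), Z, Mul(Rational(-110, 701), E, Z))))
Add(Function('c')(31, -440), Pow(321, 2)) = Add(Mul(Rational(1, 701), Pow(Add(602, 31), -1), Add(-668, Mul(701, -440), Mul(-110, 31, -440))), Pow(321, 2)) = Add(Mul(Rational(1, 701), Pow(633, -1), Add(-668, -308440, 1500400)), 103041) = Add(Mul(Rational(1, 701), Rational(1, 633), 1191292), 103041) = Add(Rational(1191292, 443733), 103041) = Rational(45723883345, 443733)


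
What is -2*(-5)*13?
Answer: 130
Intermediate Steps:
-2*(-5)*13 = 10*13 = 130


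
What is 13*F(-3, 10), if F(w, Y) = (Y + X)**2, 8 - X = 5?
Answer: 2197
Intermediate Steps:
X = 3 (X = 8 - 1*5 = 8 - 5 = 3)
F(w, Y) = (3 + Y)**2 (F(w, Y) = (Y + 3)**2 = (3 + Y)**2)
13*F(-3, 10) = 13*(3 + 10)**2 = 13*13**2 = 13*169 = 2197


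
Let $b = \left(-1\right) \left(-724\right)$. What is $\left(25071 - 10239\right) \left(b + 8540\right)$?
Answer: $137403648$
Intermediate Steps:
$b = 724$
$\left(25071 - 10239\right) \left(b + 8540\right) = \left(25071 - 10239\right) \left(724 + 8540\right) = 14832 \cdot 9264 = 137403648$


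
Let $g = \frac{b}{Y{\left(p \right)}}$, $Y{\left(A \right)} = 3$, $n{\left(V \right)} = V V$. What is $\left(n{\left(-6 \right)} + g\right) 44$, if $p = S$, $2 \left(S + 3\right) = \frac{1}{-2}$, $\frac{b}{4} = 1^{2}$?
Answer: $\frac{4928}{3} \approx 1642.7$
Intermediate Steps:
$b = 4$ ($b = 4 \cdot 1^{2} = 4 \cdot 1 = 4$)
$S = - \frac{13}{4}$ ($S = -3 + \frac{1}{2 \left(-2\right)} = -3 + \frac{1}{2} \left(- \frac{1}{2}\right) = -3 - \frac{1}{4} = - \frac{13}{4} \approx -3.25$)
$p = - \frac{13}{4} \approx -3.25$
$n{\left(V \right)} = V^{2}$
$g = \frac{4}{3} \approx 1.3333$
$\left(n{\left(-6 \right)} + g\right) 44 = \left(\left(-6\right)^{2} + \frac{4}{3}\right) 44 = \left(36 + \frac{4}{3}\right) 44 = \frac{112}{3} \cdot 44 = \frac{4928}{3}$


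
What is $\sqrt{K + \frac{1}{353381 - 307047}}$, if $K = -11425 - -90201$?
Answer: $\frac{\sqrt{169119432909790}}{46334} \approx 280.67$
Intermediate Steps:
$K = 78776$ ($K = -11425 + 90201 = 78776$)
$\sqrt{K + \frac{1}{353381 - 307047}} = \sqrt{78776 + \frac{1}{353381 - 307047}} = \sqrt{78776 + \frac{1}{46334}} = \sqrt{\frac{3650007185}{46334}} = \frac{\sqrt{169119432909790}}{46334}$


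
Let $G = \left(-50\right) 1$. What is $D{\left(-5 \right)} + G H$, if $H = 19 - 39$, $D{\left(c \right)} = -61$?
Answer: $939$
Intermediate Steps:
$H = -20$ ($H = 19 - 39 = -20$)
$G = -50$
$D{\left(-5 \right)} + G H = -61 - -1000 = -61 + 1000 = 939$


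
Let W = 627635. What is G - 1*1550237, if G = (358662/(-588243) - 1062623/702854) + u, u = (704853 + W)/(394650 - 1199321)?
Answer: -171916729283860579182119/110896792147377754 ≈ -1.5502e+6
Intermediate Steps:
u = -1332488/804671 (u = (704853 + 627635)/(394650 - 1199321) = 1332488/(-804671) = 1332488*(-1/804671) = -1332488/804671 ≈ -1.6559)
G = -418915686131954421/110896792147377754 (G = (358662/(-588243) - 1062623/702854) - 1332488/804671 = (358662*(-1/588243) - 1062623*1/702854) - 1332488/804671 = (-119554/196081 - 1062623/702854) - 1332488/804671 = -292389187579/137816315174 - 1332488/804671 = -418915686131954421/110896792147377754 ≈ -3.7775)
G - 1*1550237 = -418915686131954421/110896792147377754 - 1*1550237 = -418915686131954421/110896792147377754 - 1550237 = -171916729283860579182119/110896792147377754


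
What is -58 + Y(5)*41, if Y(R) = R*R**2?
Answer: 5067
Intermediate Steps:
Y(R) = R**3
-58 + Y(5)*41 = -58 + 5**3*41 = -58 + 125*41 = -58 + 5125 = 5067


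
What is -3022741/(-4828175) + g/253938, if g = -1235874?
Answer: -866571190982/204342850525 ≈ -4.2408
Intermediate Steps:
-3022741/(-4828175) + g/253938 = -3022741/(-4828175) - 1235874/253938 = -3022741*(-1/4828175) - 1235874*1/253938 = 3022741/4828175 - 205979/42323 = -866571190982/204342850525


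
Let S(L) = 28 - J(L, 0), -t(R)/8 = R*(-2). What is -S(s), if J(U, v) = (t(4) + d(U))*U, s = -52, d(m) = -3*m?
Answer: -11468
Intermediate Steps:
t(R) = 16*R (t(R) = -8*R*(-2) = -(-16)*R = 16*R)
J(U, v) = U*(64 - 3*U) (J(U, v) = (16*4 - 3*U)*U = (64 - 3*U)*U = U*(64 - 3*U))
S(L) = 28 - L*(64 - 3*L)
-S(s) = -(28 - 52*(-64 + 3*(-52))) = -(28 - 52*(-64 - 156)) = -(28 - 52*(-220)) = -(28 + 11440) = -1*11468 = -11468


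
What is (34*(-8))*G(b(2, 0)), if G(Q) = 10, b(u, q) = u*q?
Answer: -2720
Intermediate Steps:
b(u, q) = q*u
(34*(-8))*G(b(2, 0)) = (34*(-8))*10 = -272*10 = -2720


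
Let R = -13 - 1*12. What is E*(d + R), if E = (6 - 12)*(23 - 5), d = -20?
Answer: 4860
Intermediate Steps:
E = -108 (E = -6*18 = -108)
R = -25 (R = -13 - 12 = -25)
E*(d + R) = -108*(-20 - 25) = -108*(-45) = 4860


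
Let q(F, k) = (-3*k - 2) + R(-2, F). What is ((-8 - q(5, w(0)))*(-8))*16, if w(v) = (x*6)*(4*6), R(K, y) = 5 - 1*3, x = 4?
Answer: -220160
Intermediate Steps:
R(K, y) = 2 (R(K, y) = 5 - 3 = 2)
w(v) = 576 (w(v) = (4*6)*(4*6) = 24*24 = 576)
q(F, k) = -3*k (q(F, k) = (-3*k - 2) + 2 = (-2 - 3*k) + 2 = -3*k)
((-8 - q(5, w(0)))*(-8))*16 = ((-8 - (-3)*576)*(-8))*16 = ((-8 - 1*(-1728))*(-8))*16 = ((-8 + 1728)*(-8))*16 = (1720*(-8))*16 = -13760*16 = -220160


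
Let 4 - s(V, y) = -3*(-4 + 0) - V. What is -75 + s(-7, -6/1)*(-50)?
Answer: 675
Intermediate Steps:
s(V, y) = -8 + V (s(V, y) = 4 - (-3*(-4 + 0) - V) = 4 - (-3*(-4) - V) = 4 - (12 - V) = 4 + (-12 + V) = -8 + V)
-75 + s(-7, -6/1)*(-50) = -75 + (-8 - 7)*(-50) = -75 - 15*(-50) = -75 + 750 = 675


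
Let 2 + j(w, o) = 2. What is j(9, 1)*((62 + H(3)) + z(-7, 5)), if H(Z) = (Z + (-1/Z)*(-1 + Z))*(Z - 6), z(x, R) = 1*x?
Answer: 0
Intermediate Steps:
z(x, R) = x
j(w, o) = 0 (j(w, o) = -2 + 2 = 0)
H(Z) = (-6 + Z)*(Z - (-1 + Z)/Z) (H(Z) = (Z - (-1 + Z)/Z)*(-6 + Z) = (-6 + Z)*(Z - (-1 + Z)/Z))
j(9, 1)*((62 + H(3)) + z(-7, 5)) = 0*((62 + (7 + 3² - 7*3 - 6/3)) - 7) = 0*((62 + (7 + 9 - 21 - 6*⅓)) - 7) = 0*((62 + (7 + 9 - 21 - 2)) - 7) = 0*((62 - 7) - 7) = 0*(55 - 7) = 0*48 = 0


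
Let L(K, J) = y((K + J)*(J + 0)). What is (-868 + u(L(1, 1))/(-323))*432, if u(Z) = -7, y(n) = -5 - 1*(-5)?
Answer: -121114224/323 ≈ -3.7497e+5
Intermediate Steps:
y(n) = 0 (y(n) = -5 + 5 = 0)
L(K, J) = 0
(-868 + u(L(1, 1))/(-323))*432 = (-868 - 7/(-323))*432 = (-868 - 7*(-1/323))*432 = (-868 + 7/323)*432 = -280357/323*432 = -121114224/323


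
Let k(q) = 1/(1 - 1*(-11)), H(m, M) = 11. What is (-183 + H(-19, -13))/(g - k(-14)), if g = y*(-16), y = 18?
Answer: 2064/3457 ≈ 0.59705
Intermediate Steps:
k(q) = 1/12 (k(q) = 1/(1 + 11) = 1/12)
g = -288 (g = 18*(-16) = -288)
(-183 + H(-19, -13))/(g - k(-14)) = (-183 + 11)/(-288 - 1*1/12) = -172/(-288 - 1/12) = -172/(-3457/12) = -172*(-12/3457) = 2064/3457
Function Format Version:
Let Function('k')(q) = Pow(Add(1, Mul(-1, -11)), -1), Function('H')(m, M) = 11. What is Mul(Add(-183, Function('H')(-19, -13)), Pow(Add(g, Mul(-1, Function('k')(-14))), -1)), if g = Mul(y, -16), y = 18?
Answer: Rational(2064, 3457) ≈ 0.59705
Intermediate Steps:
Function('k')(q) = Rational(1, 12) (Function('k')(q) = Pow(Add(1, 11), -1) = Pow(12, -1) = Rational(1, 12))
g = -288 (g = Mul(18, -16) = -288)
Mul(Add(-183, Function('H')(-19, -13)), Pow(Add(g, Mul(-1, Function('k')(-14))), -1)) = Mul(Add(-183, 11), Pow(Add(-288, Mul(-1, Rational(1, 12))), -1)) = Mul(-172, Pow(Add(-288, Rational(-1, 12)), -1)) = Mul(-172, Pow(Rational(-3457, 12), -1)) = Mul(-172, Rational(-12, 3457)) = Rational(2064, 3457)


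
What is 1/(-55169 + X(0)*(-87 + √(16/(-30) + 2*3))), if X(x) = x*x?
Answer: -1/55169 ≈ -1.8126e-5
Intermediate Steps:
X(x) = x²
1/(-55169 + X(0)*(-87 + √(16/(-30) + 2*3))) = 1/(-55169 + 0²*(-87 + √(16/(-30) + 2*3))) = 1/(-55169 + 0*(-87 + √(16*(-1/30) + 6))) = 1/(-55169 + 0*(-87 + √(-8/15 + 6))) = 1/(-55169 + 0*(-87 + √(82/15))) = 1/(-55169 + 0*(-87 + √1230/15)) = 1/(-55169 + 0) = 1/(-55169) = -1/55169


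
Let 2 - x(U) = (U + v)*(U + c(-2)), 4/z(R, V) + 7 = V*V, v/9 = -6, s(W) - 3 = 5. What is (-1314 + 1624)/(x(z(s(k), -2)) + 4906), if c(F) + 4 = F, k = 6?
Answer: 279/4052 ≈ 0.068855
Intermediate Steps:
c(F) = -4 + F
s(W) = 8 (s(W) = 3 + 5 = 8)
v = -54 (v = 9*(-6) = -54)
z(R, V) = 4/(-7 + V**2) (z(R, V) = 4/(-7 + V*V) = 4/(-7 + V**2))
x(U) = 2 - (-54 + U)*(-6 + U) (x(U) = 2 - (U - 54)*(U + (-4 - 2)) = 2 - (-54 + U)*(U - 6) = 2 - (-54 + U)*(-6 + U))
(-1314 + 1624)/(x(z(s(k), -2)) + 4906) = (-1314 + 1624)/((-322 - (4/(-7 + (-2)**2))**2 + 60*(4/(-7 + (-2)**2))) + 4906) = 310/((-322 - (4/(-7 + 4))**2 + 60*(4/(-7 + 4))) + 4906) = 310/((-322 - (4/(-3))**2 + 60*(4/(-3))) + 4906) = 310/((-322 - (4*(-1/3))**2 + 60*(4*(-1/3))) + 4906) = 310/((-322 - (-4/3)**2 + 60*(-4/3)) + 4906) = 310/((-322 - 1*16/9 - 80) + 4906) = 310/((-322 - 16/9 - 80) + 4906) = 310/(-3634/9 + 4906) = 310/(40520/9) = 310*(9/40520) = 279/4052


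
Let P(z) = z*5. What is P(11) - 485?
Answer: -430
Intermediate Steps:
P(z) = 5*z
P(11) - 485 = 5*11 - 485 = 55 - 485 = -430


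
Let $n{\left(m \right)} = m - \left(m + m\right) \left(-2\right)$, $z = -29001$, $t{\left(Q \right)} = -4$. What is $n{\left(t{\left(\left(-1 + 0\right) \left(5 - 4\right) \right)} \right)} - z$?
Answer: $28981$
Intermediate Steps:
$n{\left(m \right)} = 5 m$ ($n{\left(m \right)} = m - 2 m \left(-2\right) = m - - 4 m = m + 4 m = 5 m$)
$n{\left(t{\left(\left(-1 + 0\right) \left(5 - 4\right) \right)} \right)} - z = 5 \left(-4\right) - -29001 = -20 + 29001 = 28981$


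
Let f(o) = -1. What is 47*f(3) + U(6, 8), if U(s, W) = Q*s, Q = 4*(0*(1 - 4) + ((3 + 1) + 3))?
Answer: 121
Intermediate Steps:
Q = 28 (Q = 4*(0*(-3) + (4 + 3)) = 4*(0 + 7) = 4*7 = 28)
U(s, W) = 28*s
47*f(3) + U(6, 8) = 47*(-1) + 28*6 = -47 + 168 = 121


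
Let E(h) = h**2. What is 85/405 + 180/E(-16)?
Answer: 4733/5184 ≈ 0.91300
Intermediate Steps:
85/405 + 180/E(-16) = 85/405 + 180/((-16)**2) = 85*(1/405) + 180/256 = 17/81 + 180*(1/256) = 17/81 + 45/64 = 4733/5184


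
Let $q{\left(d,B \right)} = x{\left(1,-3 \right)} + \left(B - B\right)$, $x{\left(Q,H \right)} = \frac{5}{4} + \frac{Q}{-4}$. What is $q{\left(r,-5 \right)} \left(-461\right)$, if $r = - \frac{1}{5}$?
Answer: $-461$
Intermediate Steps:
$x{\left(Q,H \right)} = \frac{5}{4} - \frac{Q}{4}$ ($x{\left(Q,H \right)} = 5 \cdot \frac{1}{4} + Q \left(- \frac{1}{4}\right) = \frac{5}{4} - \frac{Q}{4}$)
$r = - \frac{1}{5}$ ($r = \left(-1\right) \frac{1}{5} = - \frac{1}{5} \approx -0.2$)
$q{\left(d,B \right)} = 1$ ($q{\left(d,B \right)} = \left(\frac{5}{4} - \frac{1}{4}\right) + \left(B - B\right) = \left(\frac{5}{4} - \frac{1}{4}\right) + 0 = 1 + 0 = 1$)
$q{\left(r,-5 \right)} \left(-461\right) = 1 \left(-461\right) = -461$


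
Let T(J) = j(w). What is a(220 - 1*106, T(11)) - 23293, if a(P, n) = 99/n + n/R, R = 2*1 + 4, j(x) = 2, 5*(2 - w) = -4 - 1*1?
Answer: -139459/6 ≈ -23243.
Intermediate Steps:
w = 3 (w = 2 - (-4 - 1*1)/5 = 2 - (-4 - 1)/5 = 2 - 1/5*(-5) = 2 + 1 = 3)
T(J) = 2
R = 6 (R = 2 + 4 = 6)
a(P, n) = 99/n + n/6
a(220 - 1*106, T(11)) - 23293 = (99/2 + (1/6)*2) - 23293 = (99*(1/2) + 1/3) - 23293 = (99/2 + 1/3) - 23293 = 299/6 - 23293 = -139459/6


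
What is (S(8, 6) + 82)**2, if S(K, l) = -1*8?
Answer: 5476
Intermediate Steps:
S(K, l) = -8
(S(8, 6) + 82)**2 = (-8 + 82)**2 = 74**2 = 5476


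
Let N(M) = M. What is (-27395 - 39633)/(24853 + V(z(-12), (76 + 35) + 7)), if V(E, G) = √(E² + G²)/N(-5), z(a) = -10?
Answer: -41646172100/15441776201 - 670280*√3506/15441776201 ≈ -2.6996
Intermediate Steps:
V(E, G) = -√(E² + G²)/5 (V(E, G) = √(E² + G²)/(-5) = -√(E² + G²)/5)
(-27395 - 39633)/(24853 + V(z(-12), (76 + 35) + 7)) = (-27395 - 39633)/(24853 - √((-10)² + ((76 + 35) + 7)²)/5) = -67028/(24853 - √(100 + (111 + 7)²)/5) = -67028/(24853 - √(100 + 118²)/5) = -67028/(24853 - √(100 + 13924)/5) = -67028/(24853 - 2*√3506/5)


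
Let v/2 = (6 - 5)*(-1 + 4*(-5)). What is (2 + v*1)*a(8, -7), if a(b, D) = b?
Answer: -320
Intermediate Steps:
v = -42 (v = 2*((6 - 5)*(-1 + 4*(-5))) = 2*(1*(-1 - 20)) = 2*(1*(-21)) = 2*(-21) = -42)
(2 + v*1)*a(8, -7) = (2 - 42*1)*8 = (2 - 42)*8 = -40*8 = -320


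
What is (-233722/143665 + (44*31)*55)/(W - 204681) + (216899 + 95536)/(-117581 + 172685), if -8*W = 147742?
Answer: 12563153184923059/2355414247278400 ≈ 5.3337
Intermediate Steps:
W = -73871/4 (W = -⅛*147742 = -73871/4 ≈ -18468.)
(-233722/143665 + (44*31)*55)/(W - 204681) + (216899 + 95536)/(-117581 + 172685) = (-233722/143665 + (44*31)*55)/(-73871/4 - 204681) + (216899 + 95536)/(-117581 + 172685) = (-233722*1/143665 + 1364*55)/(-892595/4) + 312435/55104 = (-233722/143665 + 75020)*(-4/892595) + 312435*(1/55104) = (10777514578/143665)*(-4/892595) + 104145/18368 = -43110058312/128234660675 + 104145/18368 = 12563153184923059/2355414247278400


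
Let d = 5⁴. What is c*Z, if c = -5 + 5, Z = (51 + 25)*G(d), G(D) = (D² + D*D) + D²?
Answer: 0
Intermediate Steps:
d = 625
G(D) = 3*D² (G(D) = (D² + D²) + D² = 2*D² + D² = 3*D²)
Z = 89062500 (Z = (51 + 25)*(3*625²) = 76*(3*390625) = 76*1171875 = 89062500)
c = 0
c*Z = 0*89062500 = 0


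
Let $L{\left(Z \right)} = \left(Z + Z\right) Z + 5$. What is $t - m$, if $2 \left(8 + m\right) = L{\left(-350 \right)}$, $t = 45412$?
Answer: $- \frac{154165}{2} \approx -77083.0$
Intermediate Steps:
$L{\left(Z \right)} = 5 + 2 Z^{2}$ ($L{\left(Z \right)} = 2 Z Z + 5 = 2 Z^{2} + 5 = 5 + 2 Z^{2}$)
$m = \frac{244989}{2}$ ($m = -8 + \frac{5 + 2 \left(-350\right)^{2}}{2} = -8 + \frac{5 + 2 \cdot 122500}{2} = -8 + \frac{5 + 245000}{2} = -8 + \frac{1}{2} \cdot 245005 = -8 + \frac{245005}{2} = \frac{244989}{2} \approx 1.2249 \cdot 10^{5}$)
$t - m = 45412 - \frac{244989}{2} = - \frac{154165}{2}$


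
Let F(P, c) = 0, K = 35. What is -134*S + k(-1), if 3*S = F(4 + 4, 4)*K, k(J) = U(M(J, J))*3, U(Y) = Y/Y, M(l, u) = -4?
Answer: 3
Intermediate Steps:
U(Y) = 1
k(J) = 3 (k(J) = 1*3 = 3)
S = 0 (S = (0*35)/3 = (1/3)*0 = 0)
-134*S + k(-1) = -134*0 + 3 = 0 + 3 = 3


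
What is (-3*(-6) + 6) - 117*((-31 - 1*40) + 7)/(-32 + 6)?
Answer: -264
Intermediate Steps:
(-3*(-6) + 6) - 117*((-31 - 1*40) + 7)/(-32 + 6) = (18 + 6) - 117*((-31 - 40) + 7)/(-26) = 24 - 117*(-71 + 7)*(-1)/26 = 24 - (-7488)*(-1)/26 = 24 - 117*32/13 = 24 - 288 = -264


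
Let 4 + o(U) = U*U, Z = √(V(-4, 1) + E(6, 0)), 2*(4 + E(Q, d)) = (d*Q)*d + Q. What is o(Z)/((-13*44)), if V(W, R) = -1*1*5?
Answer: 5/286 ≈ 0.017483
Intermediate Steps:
V(W, R) = -5 (V(W, R) = -1*5 = -5)
E(Q, d) = -4 + Q/2 + Q*d²/2 (E(Q, d) = -4 + ((d*Q)*d + Q)/2 = -4 + ((Q*d)*d + Q)/2 = -4 + (Q*d² + Q)/2 = -4 + (Q + Q*d²)/2 = -4 + (Q/2 + Q*d²/2) = -4 + Q/2 + Q*d²/2)
Z = I*√6 (Z = √(-5 + (-4 + (½)*6 + (½)*6*0²)) = √(-5 + (-4 + 3 + (½)*6*0)) = √(-5 + (-4 + 3 + 0)) = √(-5 - 1) = √(-6) = I*√6 ≈ 2.4495*I)
o(U) = -4 + U² (o(U) = -4 + U*U = -4 + U²)
o(Z)/((-13*44)) = (-4 + (I*√6)²)/((-13*44)) = (-4 - 6)/(-572) = -10*(-1/572) = 5/286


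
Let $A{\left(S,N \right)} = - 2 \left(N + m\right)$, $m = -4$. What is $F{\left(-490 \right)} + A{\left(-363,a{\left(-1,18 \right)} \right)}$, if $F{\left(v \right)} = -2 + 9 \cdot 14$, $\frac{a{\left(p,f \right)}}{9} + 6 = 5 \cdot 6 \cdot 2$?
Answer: $-840$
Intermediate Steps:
$a{\left(p,f \right)} = 486$ ($a{\left(p,f \right)} = -54 + 9 \cdot 5 \cdot 6 \cdot 2 = -54 + 9 \cdot 30 \cdot 2 = -54 + 9 \cdot 60 = -54 + 540 = 486$)
$A{\left(S,N \right)} = 8 - 2 N$ ($A{\left(S,N \right)} = - 2 \left(N - 4\right) = - 2 \left(-4 + N\right) = 8 - 2 N$)
$F{\left(v \right)} = 124$ ($F{\left(v \right)} = -2 + 126 = 124$)
$F{\left(-490 \right)} + A{\left(-363,a{\left(-1,18 \right)} \right)} = 124 + \left(8 - 972\right) = 124 - 964 = -840$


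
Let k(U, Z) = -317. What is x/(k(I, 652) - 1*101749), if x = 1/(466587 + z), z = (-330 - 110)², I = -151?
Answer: -1/67382646342 ≈ -1.4841e-11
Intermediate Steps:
z = 193600 (z = (-440)² = 193600)
x = 1/660187 (x = 1/(466587 + 193600) = 1/660187 ≈ 1.5147e-6)
x/(k(I, 652) - 1*101749) = 1/(660187*(-317 - 1*101749)) = 1/(660187*(-317 - 101749)) = (1/660187)/(-102066) = (1/660187)*(-1/102066) = -1/67382646342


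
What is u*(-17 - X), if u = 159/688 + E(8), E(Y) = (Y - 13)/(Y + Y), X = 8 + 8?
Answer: 231/86 ≈ 2.6860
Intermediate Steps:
X = 16
E(Y) = (-13 + Y)/(2*Y) (E(Y) = (-13 + Y)/((2*Y)) = (-13 + Y)*(1/(2*Y)) = (-13 + Y)/(2*Y))
u = -7/86 (u = 159/688 + (½)*(-13 + 8)/8 = 159*(1/688) + (½)*(⅛)*(-5) = 159/688 - 5/16 = -7/86 ≈ -0.081395)
u*(-17 - X) = -7*(-17 - 1*16)/86 = -7*(-17 - 16)/86 = -7/86*(-33) = 231/86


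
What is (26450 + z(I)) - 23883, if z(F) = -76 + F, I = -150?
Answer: 2341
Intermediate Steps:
(26450 + z(I)) - 23883 = (26450 + (-76 - 150)) - 23883 = (26450 - 226) - 23883 = 26224 - 23883 = 2341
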